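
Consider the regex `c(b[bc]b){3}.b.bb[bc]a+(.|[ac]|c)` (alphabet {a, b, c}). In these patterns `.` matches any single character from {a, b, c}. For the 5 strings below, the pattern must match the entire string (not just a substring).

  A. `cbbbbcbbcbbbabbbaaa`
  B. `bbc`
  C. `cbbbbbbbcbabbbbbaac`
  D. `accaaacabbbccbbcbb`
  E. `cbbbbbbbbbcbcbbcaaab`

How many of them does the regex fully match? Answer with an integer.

A → match
B → no match — must start with `cb`
C → match
D → no match — must start with `cb`
E → match
Total matched: 3

3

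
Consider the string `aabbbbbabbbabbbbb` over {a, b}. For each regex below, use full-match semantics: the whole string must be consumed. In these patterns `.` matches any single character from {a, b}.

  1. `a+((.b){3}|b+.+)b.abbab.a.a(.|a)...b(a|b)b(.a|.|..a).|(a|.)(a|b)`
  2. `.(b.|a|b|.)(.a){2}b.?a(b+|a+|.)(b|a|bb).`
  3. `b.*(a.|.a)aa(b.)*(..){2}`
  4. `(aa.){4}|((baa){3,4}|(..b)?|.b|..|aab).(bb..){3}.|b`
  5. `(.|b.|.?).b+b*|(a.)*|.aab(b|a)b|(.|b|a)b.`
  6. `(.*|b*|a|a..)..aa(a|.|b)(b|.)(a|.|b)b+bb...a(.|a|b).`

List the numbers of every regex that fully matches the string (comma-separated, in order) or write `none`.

4

1 → no match
2 → no match
3 → no match — must start with `b`
4 → match
5 → no match
6 → no match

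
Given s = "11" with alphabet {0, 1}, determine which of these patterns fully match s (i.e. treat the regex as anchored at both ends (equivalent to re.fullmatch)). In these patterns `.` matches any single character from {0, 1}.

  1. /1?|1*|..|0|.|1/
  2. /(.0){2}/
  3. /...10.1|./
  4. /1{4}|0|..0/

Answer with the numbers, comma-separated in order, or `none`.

1

1 → match
2 → no match — must end with "0"
3 → no match
4 → no match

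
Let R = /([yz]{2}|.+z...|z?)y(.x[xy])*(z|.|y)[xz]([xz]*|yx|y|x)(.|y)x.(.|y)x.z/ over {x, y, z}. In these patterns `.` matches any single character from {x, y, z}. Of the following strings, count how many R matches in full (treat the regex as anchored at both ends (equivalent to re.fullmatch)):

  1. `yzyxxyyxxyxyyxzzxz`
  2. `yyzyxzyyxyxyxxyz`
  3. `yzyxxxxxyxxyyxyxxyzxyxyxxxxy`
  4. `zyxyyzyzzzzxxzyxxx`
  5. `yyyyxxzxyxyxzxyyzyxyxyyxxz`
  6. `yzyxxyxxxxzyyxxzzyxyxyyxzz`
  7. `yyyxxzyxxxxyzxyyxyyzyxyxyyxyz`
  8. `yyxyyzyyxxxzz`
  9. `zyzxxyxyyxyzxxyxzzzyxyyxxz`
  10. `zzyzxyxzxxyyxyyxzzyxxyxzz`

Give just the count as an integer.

1 → no match
2 → match
3 → no match — must end with `z`
4 → no match — must end with `z`
5 → no match
6 → no match
7 → no match
8 → no match
9 → match
10 → no match
Total matched: 2

2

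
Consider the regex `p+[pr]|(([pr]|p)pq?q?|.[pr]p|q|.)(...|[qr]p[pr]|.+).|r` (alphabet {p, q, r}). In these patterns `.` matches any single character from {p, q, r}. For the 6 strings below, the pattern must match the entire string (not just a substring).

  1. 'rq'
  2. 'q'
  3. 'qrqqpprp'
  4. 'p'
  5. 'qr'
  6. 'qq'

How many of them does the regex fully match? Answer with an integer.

1

1. 'rq' → no match
2. 'q' → no match
3. 'qrqqpprp' → match
4. 'p' → no match
5. 'qr' → no match
6. 'qq' → no match
Total matched: 1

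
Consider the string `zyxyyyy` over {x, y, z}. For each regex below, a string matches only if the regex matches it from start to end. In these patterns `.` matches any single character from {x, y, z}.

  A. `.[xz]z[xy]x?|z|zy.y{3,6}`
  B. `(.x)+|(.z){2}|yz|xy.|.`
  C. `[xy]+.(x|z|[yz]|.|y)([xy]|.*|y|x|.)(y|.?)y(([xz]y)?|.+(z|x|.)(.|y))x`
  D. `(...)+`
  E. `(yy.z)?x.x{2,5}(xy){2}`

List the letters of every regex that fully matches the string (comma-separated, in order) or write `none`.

A → match
B → no match
C → no match — must end with `x`
D → no match
E → no match — must end with `xy`

A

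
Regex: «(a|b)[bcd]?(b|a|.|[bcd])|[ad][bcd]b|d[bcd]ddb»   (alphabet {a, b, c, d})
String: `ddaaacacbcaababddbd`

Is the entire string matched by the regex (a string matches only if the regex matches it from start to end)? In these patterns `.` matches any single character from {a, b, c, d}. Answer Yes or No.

No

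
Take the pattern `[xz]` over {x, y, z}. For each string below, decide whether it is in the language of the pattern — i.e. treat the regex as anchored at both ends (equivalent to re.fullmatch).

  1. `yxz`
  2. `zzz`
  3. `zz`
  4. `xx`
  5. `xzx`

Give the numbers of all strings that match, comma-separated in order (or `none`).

1. `yxz` → no match
2. `zzz` → no match
3. `zz` → no match
4. `xx` → no match
5. `xzx` → no match

none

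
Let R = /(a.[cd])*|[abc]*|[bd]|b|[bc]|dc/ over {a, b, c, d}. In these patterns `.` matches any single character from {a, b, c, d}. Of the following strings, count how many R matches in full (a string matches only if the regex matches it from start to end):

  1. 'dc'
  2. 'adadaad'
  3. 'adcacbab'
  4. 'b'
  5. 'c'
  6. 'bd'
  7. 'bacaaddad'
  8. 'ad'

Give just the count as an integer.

1. 'dc' → match
2. 'adadaad' → no match
3. 'adcacbab' → no match
4. 'b' → match
5. 'c' → match
6. 'bd' → no match
7. 'bacaaddad' → no match
8. 'ad' → no match
Total matched: 3

3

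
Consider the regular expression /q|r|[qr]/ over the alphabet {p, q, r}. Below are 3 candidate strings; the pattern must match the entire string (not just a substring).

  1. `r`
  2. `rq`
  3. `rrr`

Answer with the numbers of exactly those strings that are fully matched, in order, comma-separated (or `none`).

1 → match
2 → no match
3 → no match

1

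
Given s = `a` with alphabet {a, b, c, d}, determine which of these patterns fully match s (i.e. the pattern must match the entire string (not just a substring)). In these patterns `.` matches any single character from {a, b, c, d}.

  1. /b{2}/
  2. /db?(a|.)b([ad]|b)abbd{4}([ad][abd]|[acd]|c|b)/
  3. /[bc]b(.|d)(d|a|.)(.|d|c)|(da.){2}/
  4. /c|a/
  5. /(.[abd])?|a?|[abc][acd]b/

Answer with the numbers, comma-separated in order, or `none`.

4, 5

1 → no match — must start with `b`
2 → no match — must start with `d`
3 → no match
4 → match
5 → match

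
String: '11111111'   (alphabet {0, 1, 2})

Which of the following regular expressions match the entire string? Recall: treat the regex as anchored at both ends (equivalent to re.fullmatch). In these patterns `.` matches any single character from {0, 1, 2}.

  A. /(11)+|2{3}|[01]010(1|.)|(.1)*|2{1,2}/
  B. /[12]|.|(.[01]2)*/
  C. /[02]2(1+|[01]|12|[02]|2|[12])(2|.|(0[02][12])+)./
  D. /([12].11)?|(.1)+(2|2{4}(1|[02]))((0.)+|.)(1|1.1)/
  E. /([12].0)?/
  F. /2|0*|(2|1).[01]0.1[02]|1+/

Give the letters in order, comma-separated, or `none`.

A, F

A → match
B → no match
C → no match
D → no match
E → no match
F → match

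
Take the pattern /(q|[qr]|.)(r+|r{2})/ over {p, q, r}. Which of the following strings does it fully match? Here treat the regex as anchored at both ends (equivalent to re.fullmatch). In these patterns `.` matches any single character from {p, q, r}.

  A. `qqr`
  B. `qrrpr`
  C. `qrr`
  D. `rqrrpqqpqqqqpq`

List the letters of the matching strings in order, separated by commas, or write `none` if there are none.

C

A → no match
B → no match
C → match
D → no match — must end with `r`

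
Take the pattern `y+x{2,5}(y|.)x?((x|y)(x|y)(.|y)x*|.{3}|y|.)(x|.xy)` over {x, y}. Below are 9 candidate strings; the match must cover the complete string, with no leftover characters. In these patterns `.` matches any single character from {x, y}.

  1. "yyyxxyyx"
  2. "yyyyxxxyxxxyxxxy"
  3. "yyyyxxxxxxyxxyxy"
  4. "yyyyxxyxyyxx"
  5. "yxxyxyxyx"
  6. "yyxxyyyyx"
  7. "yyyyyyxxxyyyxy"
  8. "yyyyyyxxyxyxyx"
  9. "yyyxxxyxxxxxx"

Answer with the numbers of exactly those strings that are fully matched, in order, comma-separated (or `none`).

1 → match
2 → match
3 → match
4 → match
5 → match
6 → match
7 → match
8 → match
9 → match

1, 2, 3, 4, 5, 6, 7, 8, 9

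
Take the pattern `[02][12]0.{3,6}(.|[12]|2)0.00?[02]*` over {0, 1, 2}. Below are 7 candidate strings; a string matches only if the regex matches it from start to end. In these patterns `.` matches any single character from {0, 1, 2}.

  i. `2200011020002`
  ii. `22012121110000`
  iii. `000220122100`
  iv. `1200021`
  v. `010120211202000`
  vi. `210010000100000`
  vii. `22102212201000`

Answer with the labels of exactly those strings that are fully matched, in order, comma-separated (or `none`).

i → match
ii → match
iii → no match
iv → no match
v → match
vi → match
vii → no match

i, ii, v, vi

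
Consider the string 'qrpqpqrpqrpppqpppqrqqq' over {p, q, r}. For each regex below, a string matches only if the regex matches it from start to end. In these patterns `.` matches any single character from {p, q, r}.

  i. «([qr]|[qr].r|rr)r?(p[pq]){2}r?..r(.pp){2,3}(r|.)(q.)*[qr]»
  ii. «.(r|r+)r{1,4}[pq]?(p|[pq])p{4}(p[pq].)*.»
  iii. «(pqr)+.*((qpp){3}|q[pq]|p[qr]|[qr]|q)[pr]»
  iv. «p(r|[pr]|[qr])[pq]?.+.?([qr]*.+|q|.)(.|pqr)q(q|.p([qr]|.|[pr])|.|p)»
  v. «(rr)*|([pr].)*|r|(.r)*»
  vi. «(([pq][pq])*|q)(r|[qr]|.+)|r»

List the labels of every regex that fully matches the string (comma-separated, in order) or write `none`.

i, vi

i → match
ii → no match
iii → no match — must start with 'pqr'
iv → no match — must start with 'p'
v → no match
vi → match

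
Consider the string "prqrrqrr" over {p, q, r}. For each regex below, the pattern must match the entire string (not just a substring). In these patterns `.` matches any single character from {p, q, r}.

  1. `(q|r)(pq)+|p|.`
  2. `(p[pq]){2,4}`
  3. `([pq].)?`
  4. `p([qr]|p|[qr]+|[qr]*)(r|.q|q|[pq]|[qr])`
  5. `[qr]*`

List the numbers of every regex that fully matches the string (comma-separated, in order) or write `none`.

4

1 → no match
2 → no match
3 → no match
4 → match
5 → no match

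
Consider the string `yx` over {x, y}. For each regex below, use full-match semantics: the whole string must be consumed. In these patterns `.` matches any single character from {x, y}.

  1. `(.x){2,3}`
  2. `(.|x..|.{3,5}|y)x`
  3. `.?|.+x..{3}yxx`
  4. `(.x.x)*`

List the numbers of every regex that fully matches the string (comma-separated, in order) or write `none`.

2

1 → no match
2 → match
3 → no match
4 → no match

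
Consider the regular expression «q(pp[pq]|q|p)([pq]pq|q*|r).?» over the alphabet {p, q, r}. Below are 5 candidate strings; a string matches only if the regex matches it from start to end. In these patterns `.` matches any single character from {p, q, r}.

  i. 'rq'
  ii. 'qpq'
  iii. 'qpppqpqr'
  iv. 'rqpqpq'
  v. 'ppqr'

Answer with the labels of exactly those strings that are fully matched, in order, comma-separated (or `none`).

i → no match — must start with 'q'
ii → match
iii → match
iv → no match — must start with 'q'
v → no match — must start with 'q'

ii, iii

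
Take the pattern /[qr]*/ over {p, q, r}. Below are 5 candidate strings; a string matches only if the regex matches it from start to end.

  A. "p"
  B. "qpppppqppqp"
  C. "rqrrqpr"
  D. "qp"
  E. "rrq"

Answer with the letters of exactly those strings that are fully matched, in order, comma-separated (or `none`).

A → no match
B → no match
C → no match
D → no match
E → match

E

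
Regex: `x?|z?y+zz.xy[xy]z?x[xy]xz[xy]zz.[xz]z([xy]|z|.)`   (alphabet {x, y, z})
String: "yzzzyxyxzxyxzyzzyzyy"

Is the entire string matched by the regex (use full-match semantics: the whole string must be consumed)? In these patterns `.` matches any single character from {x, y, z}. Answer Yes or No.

No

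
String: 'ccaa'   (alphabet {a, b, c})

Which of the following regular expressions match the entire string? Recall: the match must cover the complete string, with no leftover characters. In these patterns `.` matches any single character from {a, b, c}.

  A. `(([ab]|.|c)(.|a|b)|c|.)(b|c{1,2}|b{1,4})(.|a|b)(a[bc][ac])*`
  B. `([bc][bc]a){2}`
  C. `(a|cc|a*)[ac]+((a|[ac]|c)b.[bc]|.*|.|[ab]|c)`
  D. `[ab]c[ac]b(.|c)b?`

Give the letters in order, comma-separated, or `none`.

A → no match
B → no match
C → match
D → no match

C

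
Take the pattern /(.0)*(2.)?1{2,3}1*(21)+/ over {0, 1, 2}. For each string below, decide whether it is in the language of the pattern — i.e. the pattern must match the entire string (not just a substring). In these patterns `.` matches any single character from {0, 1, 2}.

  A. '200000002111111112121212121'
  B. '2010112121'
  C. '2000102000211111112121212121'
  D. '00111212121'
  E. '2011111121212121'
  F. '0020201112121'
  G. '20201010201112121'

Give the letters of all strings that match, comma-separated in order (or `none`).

A → match
B → match
C → match
D → match
E → match
F → match
G → match

A, B, C, D, E, F, G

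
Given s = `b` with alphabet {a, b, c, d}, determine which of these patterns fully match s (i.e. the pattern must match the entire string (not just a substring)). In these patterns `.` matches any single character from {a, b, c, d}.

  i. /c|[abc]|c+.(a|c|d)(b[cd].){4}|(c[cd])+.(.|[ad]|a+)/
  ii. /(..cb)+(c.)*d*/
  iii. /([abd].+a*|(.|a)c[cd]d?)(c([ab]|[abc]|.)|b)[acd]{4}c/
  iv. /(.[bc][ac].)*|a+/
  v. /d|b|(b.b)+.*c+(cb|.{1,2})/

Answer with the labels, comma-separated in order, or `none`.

i, v

i → match
ii → no match
iii → no match — must end with `c`
iv → no match
v → match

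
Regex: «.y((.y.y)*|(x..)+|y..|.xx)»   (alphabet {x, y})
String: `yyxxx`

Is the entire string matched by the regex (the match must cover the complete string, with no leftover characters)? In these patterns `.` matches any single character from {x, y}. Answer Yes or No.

Yes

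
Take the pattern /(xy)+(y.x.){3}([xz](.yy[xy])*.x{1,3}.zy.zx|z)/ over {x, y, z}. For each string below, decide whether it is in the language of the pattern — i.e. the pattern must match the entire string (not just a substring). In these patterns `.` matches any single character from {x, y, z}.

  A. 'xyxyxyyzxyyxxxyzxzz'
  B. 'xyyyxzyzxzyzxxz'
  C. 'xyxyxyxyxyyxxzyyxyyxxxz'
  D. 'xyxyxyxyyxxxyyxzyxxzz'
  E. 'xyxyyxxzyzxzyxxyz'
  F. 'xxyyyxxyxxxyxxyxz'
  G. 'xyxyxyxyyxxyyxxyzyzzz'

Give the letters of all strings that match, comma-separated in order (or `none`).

A, B, C, D, E

A → match
B → match
C → match
D → match
E → match
F → no match — must start with 'xy'
G → no match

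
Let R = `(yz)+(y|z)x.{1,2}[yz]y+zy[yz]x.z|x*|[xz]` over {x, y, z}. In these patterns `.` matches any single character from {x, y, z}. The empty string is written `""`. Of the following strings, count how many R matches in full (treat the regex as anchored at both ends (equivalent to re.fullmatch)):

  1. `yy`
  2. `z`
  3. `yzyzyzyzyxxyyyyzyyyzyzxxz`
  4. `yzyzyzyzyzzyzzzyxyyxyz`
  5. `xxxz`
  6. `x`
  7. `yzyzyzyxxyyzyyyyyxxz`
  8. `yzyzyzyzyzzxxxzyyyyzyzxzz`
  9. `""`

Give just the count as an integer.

4

1 → no match
2 → match
3 → no match
4 → no match
5 → no match
6 → match
7 → no match
8 → match
9 → match
Total matched: 4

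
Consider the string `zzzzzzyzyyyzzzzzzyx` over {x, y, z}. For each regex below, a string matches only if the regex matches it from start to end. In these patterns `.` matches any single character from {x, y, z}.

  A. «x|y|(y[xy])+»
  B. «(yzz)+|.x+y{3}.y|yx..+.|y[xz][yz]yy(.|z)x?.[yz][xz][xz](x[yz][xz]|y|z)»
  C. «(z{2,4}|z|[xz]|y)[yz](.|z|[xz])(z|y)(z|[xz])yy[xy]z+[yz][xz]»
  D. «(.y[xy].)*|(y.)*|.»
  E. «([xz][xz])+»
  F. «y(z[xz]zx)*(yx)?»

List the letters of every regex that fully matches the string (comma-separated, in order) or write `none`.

A → no match
B → no match
C → match
D → no match
E → no match
F → no match — must start with `y`

C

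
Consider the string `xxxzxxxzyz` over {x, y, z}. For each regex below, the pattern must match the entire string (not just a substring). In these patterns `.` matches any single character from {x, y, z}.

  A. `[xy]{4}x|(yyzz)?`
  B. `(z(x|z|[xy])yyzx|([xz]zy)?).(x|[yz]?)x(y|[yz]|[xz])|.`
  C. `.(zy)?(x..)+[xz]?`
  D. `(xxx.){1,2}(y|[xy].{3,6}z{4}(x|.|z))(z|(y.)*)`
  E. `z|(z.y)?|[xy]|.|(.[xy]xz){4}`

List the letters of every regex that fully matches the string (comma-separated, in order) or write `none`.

A → no match
B → no match
C → no match
D → match
E → no match

D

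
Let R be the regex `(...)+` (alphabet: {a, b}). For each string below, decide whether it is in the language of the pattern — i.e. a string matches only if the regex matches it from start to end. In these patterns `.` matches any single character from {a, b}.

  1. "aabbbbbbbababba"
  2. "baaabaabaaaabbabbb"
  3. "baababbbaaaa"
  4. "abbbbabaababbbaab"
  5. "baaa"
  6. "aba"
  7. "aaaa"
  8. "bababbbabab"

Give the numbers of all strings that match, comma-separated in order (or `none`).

1, 2, 3, 6

1 → match
2 → match
3. "baababbbaaaa" → match
4 → no match
5. "baaa" → no match
6. "aba" → match
7. "aaaa" → no match
8. "bababbbabab" → no match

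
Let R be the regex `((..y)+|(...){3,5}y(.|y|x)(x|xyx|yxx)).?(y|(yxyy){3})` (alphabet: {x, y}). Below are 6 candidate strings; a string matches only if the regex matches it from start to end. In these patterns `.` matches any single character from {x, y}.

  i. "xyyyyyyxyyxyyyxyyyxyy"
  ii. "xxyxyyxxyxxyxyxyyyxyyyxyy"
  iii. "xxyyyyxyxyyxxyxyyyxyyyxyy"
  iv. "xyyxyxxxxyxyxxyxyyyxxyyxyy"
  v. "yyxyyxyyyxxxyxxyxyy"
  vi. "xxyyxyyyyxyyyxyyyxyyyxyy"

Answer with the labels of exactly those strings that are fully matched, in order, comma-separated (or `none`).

i, ii, iii, v, vi

i → match
ii → match
iii → match
iv → no match
v → match
vi → match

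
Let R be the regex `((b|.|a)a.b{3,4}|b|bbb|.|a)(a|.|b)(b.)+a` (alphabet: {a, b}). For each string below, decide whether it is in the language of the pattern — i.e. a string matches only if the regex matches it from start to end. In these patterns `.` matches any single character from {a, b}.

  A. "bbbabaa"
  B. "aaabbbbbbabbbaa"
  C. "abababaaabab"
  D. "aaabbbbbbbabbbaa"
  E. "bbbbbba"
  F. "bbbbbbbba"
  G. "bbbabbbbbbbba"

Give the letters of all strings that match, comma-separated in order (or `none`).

A. "bbbabaa" → match
B → match
C. "abababaaabab" → no match — must end with "a"
D → match
E. "bbbbbba" → match
F. "bbbbbbbba" → match
G → match

A, B, D, E, F, G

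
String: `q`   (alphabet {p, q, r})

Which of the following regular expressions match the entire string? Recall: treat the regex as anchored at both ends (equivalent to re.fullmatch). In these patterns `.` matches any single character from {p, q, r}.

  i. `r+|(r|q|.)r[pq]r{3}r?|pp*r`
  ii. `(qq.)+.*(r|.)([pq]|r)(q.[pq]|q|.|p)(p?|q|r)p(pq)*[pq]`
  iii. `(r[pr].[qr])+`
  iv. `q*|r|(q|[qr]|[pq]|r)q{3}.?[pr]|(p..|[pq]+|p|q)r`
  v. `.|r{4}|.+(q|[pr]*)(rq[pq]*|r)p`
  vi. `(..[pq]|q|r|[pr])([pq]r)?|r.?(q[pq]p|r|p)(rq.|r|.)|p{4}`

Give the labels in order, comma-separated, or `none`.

iv, v, vi

i → no match
ii → no match — must start with `qq`
iii → no match — must start with `r`
iv → match
v → match
vi → match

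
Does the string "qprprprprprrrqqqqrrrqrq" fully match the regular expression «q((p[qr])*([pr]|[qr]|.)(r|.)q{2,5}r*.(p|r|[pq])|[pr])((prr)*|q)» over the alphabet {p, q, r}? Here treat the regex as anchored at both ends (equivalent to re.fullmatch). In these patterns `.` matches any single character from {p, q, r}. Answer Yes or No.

Yes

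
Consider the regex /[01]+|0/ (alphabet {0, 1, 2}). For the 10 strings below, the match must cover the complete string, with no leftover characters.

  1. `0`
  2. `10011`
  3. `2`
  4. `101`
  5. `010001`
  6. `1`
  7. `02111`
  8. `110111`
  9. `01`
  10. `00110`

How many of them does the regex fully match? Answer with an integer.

1. `0` → match
2. `10011` → match
3. `2` → no match
4. `101` → match
5. `010001` → match
6. `1` → match
7. `02111` → no match
8. `110111` → match
9. `01` → match
10. `00110` → match
Total matched: 8

8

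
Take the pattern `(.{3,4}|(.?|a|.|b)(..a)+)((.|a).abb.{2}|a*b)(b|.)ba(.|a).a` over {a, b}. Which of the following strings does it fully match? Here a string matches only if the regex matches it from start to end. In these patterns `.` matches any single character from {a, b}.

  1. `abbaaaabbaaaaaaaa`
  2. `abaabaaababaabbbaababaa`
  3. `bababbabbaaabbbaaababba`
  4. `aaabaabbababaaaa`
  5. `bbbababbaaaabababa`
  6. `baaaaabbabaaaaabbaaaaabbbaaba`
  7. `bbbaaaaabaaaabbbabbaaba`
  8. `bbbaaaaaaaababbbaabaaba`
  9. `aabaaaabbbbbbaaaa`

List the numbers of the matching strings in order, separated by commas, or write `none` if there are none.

2, 4, 6, 7, 8, 9

1 → no match
2 → match
3 → no match
4 → match
5 → no match
6 → match
7 → match
8 → match
9 → match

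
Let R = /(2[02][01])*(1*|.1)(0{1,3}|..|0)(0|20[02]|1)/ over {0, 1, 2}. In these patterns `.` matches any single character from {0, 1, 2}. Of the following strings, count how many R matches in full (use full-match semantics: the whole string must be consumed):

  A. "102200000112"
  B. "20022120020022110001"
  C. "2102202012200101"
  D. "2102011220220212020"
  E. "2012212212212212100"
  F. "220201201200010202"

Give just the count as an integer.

3

A. "102200000112" → no match
B → match
C → no match
D → no match
E → match
F → match
Total matched: 3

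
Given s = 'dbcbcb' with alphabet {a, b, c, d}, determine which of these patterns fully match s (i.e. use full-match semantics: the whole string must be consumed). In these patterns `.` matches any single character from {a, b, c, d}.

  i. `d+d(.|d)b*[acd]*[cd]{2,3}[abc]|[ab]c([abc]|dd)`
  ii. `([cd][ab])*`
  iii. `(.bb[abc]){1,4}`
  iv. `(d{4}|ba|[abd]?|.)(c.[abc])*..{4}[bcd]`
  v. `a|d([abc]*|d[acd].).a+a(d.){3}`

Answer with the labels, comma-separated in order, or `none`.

i → no match
ii → match
iii → no match
iv → match
v → no match

ii, iv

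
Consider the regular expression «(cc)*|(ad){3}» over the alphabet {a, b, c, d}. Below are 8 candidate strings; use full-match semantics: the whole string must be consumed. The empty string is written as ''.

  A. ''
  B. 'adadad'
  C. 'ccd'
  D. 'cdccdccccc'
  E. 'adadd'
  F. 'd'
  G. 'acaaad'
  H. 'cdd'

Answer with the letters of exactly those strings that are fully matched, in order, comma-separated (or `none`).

A, B

A → match
B → match
C → no match
D → no match
E → no match
F → no match
G → no match
H → no match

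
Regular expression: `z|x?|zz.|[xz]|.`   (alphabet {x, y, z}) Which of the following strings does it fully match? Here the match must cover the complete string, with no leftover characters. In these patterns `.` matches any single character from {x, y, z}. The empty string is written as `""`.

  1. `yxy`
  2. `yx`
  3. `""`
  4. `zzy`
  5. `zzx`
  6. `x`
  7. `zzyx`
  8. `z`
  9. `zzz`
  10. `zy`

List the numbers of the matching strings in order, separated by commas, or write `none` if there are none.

1 → no match
2 → no match
3 → match
4 → match
5 → match
6 → match
7 → no match
8 → match
9 → match
10 → no match

3, 4, 5, 6, 8, 9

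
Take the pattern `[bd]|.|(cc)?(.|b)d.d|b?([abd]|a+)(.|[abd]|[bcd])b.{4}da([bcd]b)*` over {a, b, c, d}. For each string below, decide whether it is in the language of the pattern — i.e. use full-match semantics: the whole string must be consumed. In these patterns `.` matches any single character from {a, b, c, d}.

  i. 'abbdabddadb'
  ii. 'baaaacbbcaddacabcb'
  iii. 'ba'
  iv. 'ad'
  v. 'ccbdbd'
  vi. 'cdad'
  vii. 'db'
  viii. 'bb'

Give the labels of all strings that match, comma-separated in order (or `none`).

i, v, vi

i → match
ii → no match
iii → no match
iv → no match
v → match
vi → match
vii → no match
viii → no match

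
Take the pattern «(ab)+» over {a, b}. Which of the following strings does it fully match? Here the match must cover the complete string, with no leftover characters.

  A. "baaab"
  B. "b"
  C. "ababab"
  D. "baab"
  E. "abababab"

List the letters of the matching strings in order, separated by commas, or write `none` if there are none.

A → no match — must start with "ab"
B → no match — must start with "ab"
C → match
D → no match — must start with "ab"
E → match

C, E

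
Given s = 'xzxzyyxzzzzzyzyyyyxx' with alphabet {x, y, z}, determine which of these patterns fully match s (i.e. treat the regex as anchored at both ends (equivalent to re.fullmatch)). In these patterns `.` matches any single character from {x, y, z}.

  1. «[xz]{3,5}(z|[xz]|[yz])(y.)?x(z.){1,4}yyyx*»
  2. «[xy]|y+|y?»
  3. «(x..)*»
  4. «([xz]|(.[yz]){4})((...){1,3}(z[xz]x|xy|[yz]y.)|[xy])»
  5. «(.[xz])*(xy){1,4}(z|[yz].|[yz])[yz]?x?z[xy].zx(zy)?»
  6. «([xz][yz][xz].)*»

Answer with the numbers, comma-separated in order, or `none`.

1 → match
2 → no match
3 → no match
4 → no match
5 → no match
6 → no match

1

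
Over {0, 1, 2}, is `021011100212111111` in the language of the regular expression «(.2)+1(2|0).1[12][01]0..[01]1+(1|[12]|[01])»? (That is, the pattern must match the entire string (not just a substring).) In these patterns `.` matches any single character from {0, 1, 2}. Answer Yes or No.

No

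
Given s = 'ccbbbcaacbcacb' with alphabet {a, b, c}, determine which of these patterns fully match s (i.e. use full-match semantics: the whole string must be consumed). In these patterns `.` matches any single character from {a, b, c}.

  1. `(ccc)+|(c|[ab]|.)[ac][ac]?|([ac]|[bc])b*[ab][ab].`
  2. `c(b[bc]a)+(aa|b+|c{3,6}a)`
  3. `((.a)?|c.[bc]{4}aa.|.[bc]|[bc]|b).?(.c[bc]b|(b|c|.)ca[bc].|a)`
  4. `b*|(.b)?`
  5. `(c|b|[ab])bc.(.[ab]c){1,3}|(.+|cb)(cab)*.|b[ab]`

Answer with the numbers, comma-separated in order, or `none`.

3, 5

1 → no match
2 → no match — must start with 'cb'
3 → match
4 → no match
5 → match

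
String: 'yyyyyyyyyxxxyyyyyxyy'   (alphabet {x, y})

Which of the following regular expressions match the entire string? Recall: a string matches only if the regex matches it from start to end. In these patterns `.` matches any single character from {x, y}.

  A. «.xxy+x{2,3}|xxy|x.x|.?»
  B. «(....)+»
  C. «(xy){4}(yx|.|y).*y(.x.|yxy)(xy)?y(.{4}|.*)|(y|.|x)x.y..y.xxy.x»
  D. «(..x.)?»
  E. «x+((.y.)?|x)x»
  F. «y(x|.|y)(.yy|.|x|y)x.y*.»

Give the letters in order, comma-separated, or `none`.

A → no match
B → match
C → no match
D → no match
E → no match — must start with 'x'
F → no match

B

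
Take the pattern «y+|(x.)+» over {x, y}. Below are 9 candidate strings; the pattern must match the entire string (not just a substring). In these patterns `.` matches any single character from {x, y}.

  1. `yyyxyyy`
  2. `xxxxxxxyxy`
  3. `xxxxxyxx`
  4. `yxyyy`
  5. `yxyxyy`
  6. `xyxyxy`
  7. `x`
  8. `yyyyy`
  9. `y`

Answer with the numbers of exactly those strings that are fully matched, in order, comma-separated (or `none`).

1 → no match
2 → match
3 → match
4 → no match
5 → no match
6 → match
7 → no match
8 → match
9 → match

2, 3, 6, 8, 9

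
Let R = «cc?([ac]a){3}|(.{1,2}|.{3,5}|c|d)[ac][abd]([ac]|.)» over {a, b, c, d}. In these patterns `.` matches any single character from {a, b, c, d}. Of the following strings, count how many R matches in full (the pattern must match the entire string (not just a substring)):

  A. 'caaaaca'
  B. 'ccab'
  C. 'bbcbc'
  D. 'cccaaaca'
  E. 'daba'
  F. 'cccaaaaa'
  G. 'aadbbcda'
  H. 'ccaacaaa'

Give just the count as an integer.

8

A → match
B → match
C → match
D → match
E → match
F → match
G → match
H → match
Total matched: 8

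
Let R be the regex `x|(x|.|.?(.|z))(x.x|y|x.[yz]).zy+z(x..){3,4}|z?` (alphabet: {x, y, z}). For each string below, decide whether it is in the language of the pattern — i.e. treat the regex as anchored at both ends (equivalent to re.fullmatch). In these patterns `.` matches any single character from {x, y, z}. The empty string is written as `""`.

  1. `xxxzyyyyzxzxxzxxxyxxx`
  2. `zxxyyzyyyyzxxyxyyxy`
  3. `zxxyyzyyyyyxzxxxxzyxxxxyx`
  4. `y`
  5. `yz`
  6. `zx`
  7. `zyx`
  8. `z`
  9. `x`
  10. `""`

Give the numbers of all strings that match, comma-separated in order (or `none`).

8, 9, 10

1 → no match
2 → no match
3 → no match
4 → no match
5 → no match
6 → no match
7 → no match
8 → match
9 → match
10 → match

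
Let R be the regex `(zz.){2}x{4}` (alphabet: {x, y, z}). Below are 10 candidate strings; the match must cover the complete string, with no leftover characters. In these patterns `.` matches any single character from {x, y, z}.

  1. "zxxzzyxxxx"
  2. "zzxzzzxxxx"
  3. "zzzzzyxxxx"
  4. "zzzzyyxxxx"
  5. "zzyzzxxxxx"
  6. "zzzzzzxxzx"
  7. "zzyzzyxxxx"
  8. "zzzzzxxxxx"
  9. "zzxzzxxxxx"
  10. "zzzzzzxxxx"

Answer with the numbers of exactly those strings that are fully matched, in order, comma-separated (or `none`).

1 → no match — must start with "zz"
2 → match
3 → match
4 → no match
5 → match
6 → no match
7 → match
8 → match
9 → match
10 → match

2, 3, 5, 7, 8, 9, 10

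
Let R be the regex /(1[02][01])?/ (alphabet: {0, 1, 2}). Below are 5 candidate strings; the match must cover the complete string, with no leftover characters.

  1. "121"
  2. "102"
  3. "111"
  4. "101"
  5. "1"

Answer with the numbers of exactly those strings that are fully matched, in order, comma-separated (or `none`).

1. "121" → match
2. "102" → no match
3. "111" → no match
4. "101" → match
5. "1" → no match

1, 4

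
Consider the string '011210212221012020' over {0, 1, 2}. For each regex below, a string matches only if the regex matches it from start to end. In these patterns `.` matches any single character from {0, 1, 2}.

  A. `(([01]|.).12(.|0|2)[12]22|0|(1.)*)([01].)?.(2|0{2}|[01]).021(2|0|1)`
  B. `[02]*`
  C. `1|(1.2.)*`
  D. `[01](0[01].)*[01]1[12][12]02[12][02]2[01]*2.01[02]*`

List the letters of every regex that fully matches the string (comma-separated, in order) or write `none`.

A → no match
B → no match
C → no match
D → match

D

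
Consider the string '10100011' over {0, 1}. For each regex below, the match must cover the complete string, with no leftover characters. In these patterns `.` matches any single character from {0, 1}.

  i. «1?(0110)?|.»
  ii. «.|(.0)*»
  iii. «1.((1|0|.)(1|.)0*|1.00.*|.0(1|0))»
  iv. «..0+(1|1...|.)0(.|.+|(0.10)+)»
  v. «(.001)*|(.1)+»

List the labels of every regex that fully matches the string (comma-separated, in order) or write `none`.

iii

i → no match
ii → no match
iii → match
iv → no match
v → no match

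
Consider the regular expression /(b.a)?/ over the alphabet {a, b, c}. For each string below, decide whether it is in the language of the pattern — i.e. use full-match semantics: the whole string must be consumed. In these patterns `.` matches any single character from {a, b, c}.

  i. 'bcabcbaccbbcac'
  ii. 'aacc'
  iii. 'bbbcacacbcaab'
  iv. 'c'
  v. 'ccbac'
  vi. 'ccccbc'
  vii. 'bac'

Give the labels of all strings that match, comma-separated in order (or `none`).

none

i → no match
ii → no match
iii → no match
iv → no match
v → no match
vi → no match
vii → no match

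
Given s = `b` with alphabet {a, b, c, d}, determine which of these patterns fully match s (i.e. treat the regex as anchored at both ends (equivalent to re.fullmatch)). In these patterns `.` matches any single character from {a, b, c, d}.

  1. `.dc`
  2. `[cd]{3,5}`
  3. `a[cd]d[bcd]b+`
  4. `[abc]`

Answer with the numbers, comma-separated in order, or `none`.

4

1 → no match — must end with `dc`
2 → no match
3 → no match — must start with `a`
4 → match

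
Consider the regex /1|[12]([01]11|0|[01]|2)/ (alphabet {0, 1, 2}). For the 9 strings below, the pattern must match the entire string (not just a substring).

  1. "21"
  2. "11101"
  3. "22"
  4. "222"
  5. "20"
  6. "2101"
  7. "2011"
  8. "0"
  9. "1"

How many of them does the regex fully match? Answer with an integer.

5

1 → match
2 → no match
3 → match
4 → no match
5 → match
6 → no match
7 → match
8 → no match
9 → match
Total matched: 5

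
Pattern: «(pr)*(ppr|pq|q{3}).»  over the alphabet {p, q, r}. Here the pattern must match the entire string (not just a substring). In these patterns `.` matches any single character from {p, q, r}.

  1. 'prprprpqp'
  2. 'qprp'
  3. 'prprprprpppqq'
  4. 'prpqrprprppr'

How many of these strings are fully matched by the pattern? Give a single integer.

1 → match
2 → no match
3 → no match
4 → no match
Total matched: 1

1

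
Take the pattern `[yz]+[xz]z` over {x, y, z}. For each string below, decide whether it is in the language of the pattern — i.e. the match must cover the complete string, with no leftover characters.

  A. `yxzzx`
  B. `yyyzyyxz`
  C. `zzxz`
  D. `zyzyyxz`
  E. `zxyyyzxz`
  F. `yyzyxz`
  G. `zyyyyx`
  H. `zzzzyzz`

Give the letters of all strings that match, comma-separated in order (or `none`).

A → no match — must end with `z`
B → match
C → match
D → match
E → no match
F → match
G → no match — must end with `z`
H → match

B, C, D, F, H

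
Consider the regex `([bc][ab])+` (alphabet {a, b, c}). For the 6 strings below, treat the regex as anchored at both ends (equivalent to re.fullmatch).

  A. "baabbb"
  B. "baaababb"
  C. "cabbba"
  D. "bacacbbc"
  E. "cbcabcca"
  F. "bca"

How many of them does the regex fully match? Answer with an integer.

A. "baabbb" → no match
B. "baaababb" → no match
C. "cabbba" → match
D. "bacacbbc" → no match
E. "cbcabcca" → no match
F. "bca" → no match
Total matched: 1

1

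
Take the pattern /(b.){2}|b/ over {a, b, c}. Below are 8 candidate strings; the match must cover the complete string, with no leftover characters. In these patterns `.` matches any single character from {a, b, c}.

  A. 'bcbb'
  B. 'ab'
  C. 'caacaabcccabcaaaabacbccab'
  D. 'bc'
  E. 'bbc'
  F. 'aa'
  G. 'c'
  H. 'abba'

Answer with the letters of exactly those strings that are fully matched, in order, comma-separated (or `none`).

A → match
B → no match — must start with 'b'
C → no match — must start with 'b'
D → no match
E → no match
F → no match — must start with 'b'
G → no match — must start with 'b'
H → no match — must start with 'b'

A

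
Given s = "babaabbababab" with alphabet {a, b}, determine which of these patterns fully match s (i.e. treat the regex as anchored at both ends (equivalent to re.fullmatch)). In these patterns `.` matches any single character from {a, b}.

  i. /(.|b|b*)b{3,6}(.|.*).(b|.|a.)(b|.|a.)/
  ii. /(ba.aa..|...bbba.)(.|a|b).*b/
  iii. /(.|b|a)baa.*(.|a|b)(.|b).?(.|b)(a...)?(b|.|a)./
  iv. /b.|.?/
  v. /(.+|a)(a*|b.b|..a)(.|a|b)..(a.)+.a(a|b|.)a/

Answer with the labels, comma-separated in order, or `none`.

ii

i → no match
ii → match
iii → no match
iv → no match
v → no match — must end with "a"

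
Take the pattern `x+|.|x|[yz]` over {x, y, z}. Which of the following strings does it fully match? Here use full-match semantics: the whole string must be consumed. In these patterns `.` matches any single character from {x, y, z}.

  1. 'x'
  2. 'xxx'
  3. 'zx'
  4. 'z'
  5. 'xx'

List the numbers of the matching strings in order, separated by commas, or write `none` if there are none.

1. 'x' → match
2. 'xxx' → match
3. 'zx' → no match
4. 'z' → match
5. 'xx' → match

1, 2, 4, 5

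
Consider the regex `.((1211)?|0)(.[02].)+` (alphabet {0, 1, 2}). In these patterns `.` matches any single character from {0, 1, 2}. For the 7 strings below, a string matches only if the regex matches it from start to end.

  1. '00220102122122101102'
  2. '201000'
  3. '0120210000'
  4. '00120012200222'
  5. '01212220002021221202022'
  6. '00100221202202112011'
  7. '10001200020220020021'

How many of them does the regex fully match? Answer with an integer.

1 → match
2. '201000' → no match
3. '0120210000' → no match
4 → no match
5 → no match
6 → no match
7 → match
Total matched: 2

2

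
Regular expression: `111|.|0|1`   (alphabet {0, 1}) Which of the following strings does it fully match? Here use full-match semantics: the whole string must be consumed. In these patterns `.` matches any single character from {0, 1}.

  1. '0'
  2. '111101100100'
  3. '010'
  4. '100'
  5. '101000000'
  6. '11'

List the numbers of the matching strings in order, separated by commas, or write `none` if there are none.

1

1 → match
2 → no match
3 → no match
4 → no match
5 → no match
6 → no match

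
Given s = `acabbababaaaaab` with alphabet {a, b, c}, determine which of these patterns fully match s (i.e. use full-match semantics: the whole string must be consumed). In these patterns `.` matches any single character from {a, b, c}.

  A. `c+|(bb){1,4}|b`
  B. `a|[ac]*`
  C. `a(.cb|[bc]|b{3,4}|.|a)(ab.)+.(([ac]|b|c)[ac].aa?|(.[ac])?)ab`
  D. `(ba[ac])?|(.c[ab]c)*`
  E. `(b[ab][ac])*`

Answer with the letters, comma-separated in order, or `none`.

C

A → no match
B → no match
C → match
D → no match
E → no match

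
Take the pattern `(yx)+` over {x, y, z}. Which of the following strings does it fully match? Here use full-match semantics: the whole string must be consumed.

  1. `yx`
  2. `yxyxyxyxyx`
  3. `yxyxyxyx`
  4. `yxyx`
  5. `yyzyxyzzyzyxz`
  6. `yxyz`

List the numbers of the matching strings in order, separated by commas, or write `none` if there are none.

1 → match
2 → match
3 → match
4 → match
5 → no match — must start with `yx`
6 → no match — must end with `yx`

1, 2, 3, 4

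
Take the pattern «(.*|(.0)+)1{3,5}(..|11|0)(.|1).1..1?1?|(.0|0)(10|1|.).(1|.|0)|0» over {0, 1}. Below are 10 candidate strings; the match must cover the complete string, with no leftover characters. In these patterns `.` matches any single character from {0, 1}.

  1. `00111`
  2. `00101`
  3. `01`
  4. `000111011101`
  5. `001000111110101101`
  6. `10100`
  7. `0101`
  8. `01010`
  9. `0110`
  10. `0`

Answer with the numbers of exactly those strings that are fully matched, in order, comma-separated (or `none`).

1 → match
2 → match
3 → no match
4 → match
5 → match
6 → match
7 → match
8 → match
9 → match
10 → match

1, 2, 4, 5, 6, 7, 8, 9, 10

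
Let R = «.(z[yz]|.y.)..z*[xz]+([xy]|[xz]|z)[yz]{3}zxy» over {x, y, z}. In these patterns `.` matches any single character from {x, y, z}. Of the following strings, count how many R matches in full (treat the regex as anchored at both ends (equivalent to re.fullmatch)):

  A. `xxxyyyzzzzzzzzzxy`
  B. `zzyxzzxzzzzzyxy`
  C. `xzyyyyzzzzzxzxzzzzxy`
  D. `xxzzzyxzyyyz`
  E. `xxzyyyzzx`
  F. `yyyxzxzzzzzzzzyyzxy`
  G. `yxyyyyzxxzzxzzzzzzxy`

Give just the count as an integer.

3

A → no match
B → no match — must end with `zxy`
C → match
D → no match — must end with `zxy`
E → no match — must end with `zxy`
F → match
G → match
Total matched: 3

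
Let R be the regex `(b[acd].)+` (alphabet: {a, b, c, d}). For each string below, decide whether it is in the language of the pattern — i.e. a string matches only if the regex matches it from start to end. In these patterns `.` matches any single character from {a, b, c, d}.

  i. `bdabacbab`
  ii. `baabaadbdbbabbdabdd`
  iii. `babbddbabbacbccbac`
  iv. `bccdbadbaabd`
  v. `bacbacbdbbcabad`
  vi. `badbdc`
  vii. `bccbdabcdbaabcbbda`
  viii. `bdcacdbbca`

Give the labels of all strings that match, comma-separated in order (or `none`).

i, iii, v, vi, vii

i → match
ii → no match
iii → match
iv → no match
v → match
vi → match
vii → match
viii → no match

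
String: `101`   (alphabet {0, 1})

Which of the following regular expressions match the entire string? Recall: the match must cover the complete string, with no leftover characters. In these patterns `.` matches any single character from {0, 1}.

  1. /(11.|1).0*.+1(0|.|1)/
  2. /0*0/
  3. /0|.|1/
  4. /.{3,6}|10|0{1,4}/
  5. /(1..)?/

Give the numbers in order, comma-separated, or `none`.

1 → no match
2 → no match — must end with `0`
3 → no match
4 → match
5 → match

4, 5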